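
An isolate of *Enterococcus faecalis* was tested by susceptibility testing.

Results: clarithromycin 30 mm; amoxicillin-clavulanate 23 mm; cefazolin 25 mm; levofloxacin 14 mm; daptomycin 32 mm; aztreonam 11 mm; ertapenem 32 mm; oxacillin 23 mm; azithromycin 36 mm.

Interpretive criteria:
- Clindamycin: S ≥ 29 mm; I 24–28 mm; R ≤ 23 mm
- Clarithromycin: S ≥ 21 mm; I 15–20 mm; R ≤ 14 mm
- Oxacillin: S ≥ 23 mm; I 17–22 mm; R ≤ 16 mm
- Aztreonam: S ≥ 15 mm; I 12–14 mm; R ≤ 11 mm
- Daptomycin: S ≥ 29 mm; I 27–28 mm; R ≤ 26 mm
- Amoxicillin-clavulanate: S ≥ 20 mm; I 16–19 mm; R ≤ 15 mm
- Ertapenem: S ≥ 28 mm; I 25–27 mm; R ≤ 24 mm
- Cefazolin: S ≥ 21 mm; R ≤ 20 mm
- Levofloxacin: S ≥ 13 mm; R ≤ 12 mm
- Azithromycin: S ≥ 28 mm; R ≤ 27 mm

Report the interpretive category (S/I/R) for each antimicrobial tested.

S, S, S, S, S, R, S, S, S

Clarithromycin (30 mm) ≥ 21 mm → Susceptible
Amoxicillin-clavulanate (23 mm) ≥ 20 mm → S
Cefazolin 25 mm: ≥ 21 mm — S
Levofloxacin: 14 mm is ≥ 13 mm — Susceptible
Daptomycin (32 mm) ≥ 29 mm — susceptible
Aztreonam 11 mm: ≤ 11 mm ⇒ R
Ertapenem: 32 mm is ≥ 28 mm → S
Oxacillin (23 mm) ≥ 23 mm → susceptible
Azithromycin 36 mm: ≥ 28 mm — susceptible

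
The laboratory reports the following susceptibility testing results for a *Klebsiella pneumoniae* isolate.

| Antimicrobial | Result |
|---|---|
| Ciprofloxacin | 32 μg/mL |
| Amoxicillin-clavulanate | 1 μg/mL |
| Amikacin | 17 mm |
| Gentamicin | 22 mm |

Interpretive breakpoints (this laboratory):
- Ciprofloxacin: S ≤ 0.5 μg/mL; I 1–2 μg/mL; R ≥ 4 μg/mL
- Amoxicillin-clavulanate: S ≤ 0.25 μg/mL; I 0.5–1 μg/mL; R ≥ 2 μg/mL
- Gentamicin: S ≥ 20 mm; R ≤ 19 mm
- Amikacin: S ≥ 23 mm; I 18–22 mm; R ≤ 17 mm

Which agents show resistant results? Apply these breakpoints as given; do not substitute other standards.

Ciprofloxacin (32 μg/mL) ≥ 4 μg/mL → resistant
Amoxicillin-clavulanate: 1 μg/mL is in 0.5–1 μg/mL ⇒ intermediate
Amikacin 17 mm: ≤ 17 mm ⇒ R
Gentamicin 22 mm: ≥ 20 mm — susceptible

ciprofloxacin, amikacin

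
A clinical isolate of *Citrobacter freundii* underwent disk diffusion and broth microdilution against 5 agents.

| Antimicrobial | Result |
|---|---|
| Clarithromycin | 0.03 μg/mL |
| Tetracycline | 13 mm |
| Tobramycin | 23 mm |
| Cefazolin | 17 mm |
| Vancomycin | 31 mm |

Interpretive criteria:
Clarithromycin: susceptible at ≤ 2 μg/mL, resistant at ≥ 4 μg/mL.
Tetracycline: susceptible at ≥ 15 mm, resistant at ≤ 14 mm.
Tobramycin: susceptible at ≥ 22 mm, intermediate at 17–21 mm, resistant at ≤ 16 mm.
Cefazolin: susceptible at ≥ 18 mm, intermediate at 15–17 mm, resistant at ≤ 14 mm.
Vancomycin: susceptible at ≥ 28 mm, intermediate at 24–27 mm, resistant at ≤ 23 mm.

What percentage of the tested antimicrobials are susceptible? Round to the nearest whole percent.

60%

Clarithromycin (0.03 μg/mL) ≤ 2 μg/mL → susceptible
Tetracycline (13 mm) ≤ 14 mm ⇒ R
Tobramycin (23 mm) ≥ 22 mm → susceptible
Cefazolin: 17 mm is in 15–17 mm → I
Vancomycin: 31 mm is ≥ 28 mm → S
Susceptible: 3/5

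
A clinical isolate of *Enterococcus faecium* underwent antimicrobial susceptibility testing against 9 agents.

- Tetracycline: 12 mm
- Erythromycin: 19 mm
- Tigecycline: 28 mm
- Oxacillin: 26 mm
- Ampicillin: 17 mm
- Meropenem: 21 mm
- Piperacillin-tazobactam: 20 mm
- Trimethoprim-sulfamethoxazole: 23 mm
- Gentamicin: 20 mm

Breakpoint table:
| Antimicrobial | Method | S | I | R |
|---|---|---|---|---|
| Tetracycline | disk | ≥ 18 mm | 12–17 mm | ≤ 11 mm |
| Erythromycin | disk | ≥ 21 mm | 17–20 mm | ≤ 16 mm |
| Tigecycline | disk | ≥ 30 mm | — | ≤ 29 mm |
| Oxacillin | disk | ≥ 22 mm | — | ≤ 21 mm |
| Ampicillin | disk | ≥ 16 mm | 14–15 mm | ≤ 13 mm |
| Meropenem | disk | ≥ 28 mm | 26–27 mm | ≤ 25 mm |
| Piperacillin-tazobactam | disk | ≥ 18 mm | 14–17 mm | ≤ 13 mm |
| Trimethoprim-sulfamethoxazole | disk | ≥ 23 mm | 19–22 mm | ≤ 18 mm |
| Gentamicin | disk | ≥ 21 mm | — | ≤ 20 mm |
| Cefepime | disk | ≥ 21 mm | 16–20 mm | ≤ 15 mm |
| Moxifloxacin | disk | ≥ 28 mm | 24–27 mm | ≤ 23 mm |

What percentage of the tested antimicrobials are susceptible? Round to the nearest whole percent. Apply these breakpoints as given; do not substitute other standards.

44%

Tetracycline 12 mm: in 12–17 mm — I
Erythromycin (19 mm) in 17–20 mm → I
Tigecycline 28 mm: ≤ 29 mm → R
Oxacillin (26 mm) ≥ 22 mm ⇒ S
Ampicillin (17 mm) ≥ 16 mm — Susceptible
Meropenem (21 mm) ≤ 25 mm ⇒ Resistant
Piperacillin-tazobactam 20 mm: ≥ 18 mm → S
Trimethoprim-sulfamethoxazole 23 mm: ≥ 23 mm ⇒ S
Gentamicin 20 mm: ≤ 20 mm — Resistant
Susceptible: 4/9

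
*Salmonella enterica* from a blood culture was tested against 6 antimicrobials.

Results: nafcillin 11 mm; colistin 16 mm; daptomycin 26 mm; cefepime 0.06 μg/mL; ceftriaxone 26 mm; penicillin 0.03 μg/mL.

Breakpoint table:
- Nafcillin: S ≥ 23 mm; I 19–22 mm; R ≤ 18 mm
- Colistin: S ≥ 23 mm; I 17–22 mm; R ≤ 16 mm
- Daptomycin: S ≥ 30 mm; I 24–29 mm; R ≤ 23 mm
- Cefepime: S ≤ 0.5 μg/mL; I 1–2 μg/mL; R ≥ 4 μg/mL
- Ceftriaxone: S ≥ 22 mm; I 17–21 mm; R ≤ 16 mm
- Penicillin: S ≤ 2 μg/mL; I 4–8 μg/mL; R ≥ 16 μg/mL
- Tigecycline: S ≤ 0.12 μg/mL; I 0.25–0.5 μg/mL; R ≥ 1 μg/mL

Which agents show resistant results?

Nafcillin: 11 mm is ≤ 18 mm → R
Colistin 16 mm: ≤ 16 mm ⇒ Resistant
Daptomycin 26 mm: in 24–29 mm → I
Cefepime 0.06 μg/mL: ≤ 0.5 μg/mL ⇒ susceptible
Ceftriaxone 26 mm: ≥ 22 mm → S
Penicillin: 0.03 μg/mL is ≤ 2 μg/mL — S

nafcillin, colistin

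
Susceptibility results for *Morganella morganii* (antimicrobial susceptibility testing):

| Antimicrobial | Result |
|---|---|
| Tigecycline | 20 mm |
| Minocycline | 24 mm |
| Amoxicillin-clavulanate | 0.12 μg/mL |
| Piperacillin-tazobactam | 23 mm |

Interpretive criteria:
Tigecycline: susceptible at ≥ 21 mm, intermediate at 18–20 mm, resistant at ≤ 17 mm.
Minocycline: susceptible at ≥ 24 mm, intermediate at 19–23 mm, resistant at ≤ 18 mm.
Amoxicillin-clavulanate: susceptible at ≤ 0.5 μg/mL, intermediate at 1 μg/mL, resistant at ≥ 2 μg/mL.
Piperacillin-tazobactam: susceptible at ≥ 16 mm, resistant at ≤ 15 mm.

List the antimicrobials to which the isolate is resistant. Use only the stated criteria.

none

Tigecycline: 20 mm is in 18–20 mm — Intermediate
Minocycline: 24 mm is ≥ 24 mm ⇒ susceptible
Amoxicillin-clavulanate: 0.12 μg/mL is ≤ 0.5 μg/mL — S
Piperacillin-tazobactam: 23 mm is ≥ 16 mm → Susceptible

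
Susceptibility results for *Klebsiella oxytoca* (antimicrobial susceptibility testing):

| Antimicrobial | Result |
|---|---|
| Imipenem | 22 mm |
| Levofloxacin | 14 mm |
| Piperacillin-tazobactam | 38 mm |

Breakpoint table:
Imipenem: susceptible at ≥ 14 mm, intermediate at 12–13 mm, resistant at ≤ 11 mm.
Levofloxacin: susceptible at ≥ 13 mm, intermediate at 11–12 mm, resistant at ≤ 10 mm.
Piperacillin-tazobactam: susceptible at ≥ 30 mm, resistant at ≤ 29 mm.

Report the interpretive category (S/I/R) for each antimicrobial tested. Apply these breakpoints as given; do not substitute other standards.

Imipenem 22 mm: ≥ 14 mm → S
Levofloxacin (14 mm) ≥ 13 mm → S
Piperacillin-tazobactam: 38 mm is ≥ 30 mm — S

S, S, S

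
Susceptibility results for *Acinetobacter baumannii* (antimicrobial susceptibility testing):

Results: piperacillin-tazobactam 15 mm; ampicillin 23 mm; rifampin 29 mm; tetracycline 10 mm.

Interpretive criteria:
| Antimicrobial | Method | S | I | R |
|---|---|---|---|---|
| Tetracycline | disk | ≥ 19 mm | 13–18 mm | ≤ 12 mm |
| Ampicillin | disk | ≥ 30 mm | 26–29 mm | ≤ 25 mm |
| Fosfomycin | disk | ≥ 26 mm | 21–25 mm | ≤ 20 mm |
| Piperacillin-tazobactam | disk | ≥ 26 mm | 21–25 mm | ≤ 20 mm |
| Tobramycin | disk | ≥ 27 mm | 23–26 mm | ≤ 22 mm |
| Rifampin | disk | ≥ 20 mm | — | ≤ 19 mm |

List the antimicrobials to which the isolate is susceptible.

Piperacillin-tazobactam 15 mm: ≤ 20 mm → resistant
Ampicillin (23 mm) ≤ 25 mm ⇒ resistant
Rifampin 29 mm: ≥ 20 mm — susceptible
Tetracycline 10 mm: ≤ 12 mm ⇒ Resistant

rifampin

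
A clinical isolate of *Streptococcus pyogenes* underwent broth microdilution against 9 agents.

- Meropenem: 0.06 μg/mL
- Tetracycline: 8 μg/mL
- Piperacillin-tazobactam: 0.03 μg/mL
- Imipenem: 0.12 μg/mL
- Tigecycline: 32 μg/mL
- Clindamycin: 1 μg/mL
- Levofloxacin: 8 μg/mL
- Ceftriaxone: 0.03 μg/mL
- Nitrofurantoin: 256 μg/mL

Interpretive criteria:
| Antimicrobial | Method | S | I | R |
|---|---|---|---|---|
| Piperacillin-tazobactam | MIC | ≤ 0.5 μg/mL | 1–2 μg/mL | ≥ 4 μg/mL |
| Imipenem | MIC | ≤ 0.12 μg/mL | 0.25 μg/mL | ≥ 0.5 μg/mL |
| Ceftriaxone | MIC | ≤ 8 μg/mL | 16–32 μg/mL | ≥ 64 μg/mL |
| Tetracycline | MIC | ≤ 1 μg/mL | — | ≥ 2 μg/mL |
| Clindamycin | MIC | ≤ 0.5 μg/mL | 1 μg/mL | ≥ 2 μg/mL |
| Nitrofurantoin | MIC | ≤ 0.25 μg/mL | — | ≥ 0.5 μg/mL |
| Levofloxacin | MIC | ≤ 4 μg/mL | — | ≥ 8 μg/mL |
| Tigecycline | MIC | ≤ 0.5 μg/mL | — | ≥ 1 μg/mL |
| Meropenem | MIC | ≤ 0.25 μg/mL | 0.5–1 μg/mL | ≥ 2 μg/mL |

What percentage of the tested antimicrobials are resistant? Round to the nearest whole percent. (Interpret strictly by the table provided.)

Meropenem: 0.06 μg/mL is ≤ 0.25 μg/mL ⇒ S
Tetracycline (8 μg/mL) ≥ 2 μg/mL — resistant
Piperacillin-tazobactam 0.03 μg/mL: ≤ 0.5 μg/mL ⇒ S
Imipenem: 0.12 μg/mL is ≤ 0.12 μg/mL ⇒ Susceptible
Tigecycline (32 μg/mL) ≥ 1 μg/mL → resistant
Clindamycin 1 μg/mL: = 1 μg/mL → intermediate
Levofloxacin: 8 μg/mL is ≥ 8 μg/mL ⇒ resistant
Ceftriaxone (0.03 μg/mL) ≤ 8 μg/mL → susceptible
Nitrofurantoin 256 μg/mL: ≥ 0.5 μg/mL — resistant
Resistant: 4/9

44%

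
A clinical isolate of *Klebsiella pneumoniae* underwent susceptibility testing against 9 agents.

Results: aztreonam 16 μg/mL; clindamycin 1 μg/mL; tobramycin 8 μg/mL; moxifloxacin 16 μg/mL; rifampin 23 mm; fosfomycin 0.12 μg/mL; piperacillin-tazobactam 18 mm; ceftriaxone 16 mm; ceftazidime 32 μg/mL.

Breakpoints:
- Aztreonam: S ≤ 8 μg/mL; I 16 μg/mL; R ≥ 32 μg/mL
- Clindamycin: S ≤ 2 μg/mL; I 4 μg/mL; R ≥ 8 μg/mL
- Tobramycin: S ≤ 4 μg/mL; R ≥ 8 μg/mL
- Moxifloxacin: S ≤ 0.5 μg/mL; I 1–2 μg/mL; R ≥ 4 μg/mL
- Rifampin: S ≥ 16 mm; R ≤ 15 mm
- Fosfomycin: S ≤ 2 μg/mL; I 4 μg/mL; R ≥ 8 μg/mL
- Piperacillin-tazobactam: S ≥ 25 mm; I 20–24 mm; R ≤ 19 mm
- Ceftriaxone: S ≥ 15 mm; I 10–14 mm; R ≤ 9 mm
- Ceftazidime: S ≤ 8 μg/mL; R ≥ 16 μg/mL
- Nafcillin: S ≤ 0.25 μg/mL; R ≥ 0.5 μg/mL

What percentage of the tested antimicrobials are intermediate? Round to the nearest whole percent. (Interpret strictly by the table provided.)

11%

Aztreonam 16 μg/mL: = 16 μg/mL → I
Clindamycin: 1 μg/mL is ≤ 2 μg/mL ⇒ S
Tobramycin (8 μg/mL) ≥ 8 μg/mL → R
Moxifloxacin 16 μg/mL: ≥ 4 μg/mL → resistant
Rifampin 23 mm: ≥ 16 mm — susceptible
Fosfomycin: 0.12 μg/mL is ≤ 2 μg/mL → S
Piperacillin-tazobactam 18 mm: ≤ 19 mm ⇒ resistant
Ceftriaxone 16 mm: ≥ 15 mm → susceptible
Ceftazidime (32 μg/mL) ≥ 16 μg/mL ⇒ Resistant
Intermediate: 1/9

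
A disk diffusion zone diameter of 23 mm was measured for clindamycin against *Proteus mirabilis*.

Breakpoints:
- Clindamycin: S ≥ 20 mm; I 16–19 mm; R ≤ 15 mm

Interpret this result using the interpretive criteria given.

Clindamycin 23 mm: ≥ 20 mm → Susceptible

Susceptible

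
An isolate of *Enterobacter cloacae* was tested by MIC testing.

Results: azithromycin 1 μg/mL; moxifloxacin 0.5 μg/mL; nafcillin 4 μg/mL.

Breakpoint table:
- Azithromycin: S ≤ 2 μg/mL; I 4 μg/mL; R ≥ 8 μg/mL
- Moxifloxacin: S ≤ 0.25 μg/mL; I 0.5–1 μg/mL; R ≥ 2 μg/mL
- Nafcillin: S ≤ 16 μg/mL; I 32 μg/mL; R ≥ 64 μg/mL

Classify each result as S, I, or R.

Azithromycin 1 μg/mL: ≤ 2 μg/mL ⇒ Susceptible
Moxifloxacin (0.5 μg/mL) in 0.5–1 μg/mL → I
Nafcillin 4 μg/mL: ≤ 16 μg/mL ⇒ Susceptible

S, I, S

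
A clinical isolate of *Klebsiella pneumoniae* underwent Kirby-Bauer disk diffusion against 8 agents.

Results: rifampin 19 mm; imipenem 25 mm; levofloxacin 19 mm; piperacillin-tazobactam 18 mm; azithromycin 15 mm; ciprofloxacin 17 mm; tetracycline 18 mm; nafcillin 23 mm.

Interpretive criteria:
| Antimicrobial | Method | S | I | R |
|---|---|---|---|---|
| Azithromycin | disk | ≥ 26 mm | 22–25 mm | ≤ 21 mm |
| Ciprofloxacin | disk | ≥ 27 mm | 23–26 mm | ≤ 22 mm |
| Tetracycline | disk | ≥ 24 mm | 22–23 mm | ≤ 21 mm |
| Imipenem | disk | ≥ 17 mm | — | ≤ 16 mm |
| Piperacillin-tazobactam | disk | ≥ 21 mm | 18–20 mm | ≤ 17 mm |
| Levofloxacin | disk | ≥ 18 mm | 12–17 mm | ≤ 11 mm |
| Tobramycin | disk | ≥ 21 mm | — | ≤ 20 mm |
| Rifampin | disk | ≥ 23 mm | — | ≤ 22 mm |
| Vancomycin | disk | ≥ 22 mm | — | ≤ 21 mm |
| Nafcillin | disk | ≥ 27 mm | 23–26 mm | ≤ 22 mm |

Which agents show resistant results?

rifampin, azithromycin, ciprofloxacin, tetracycline

Rifampin 19 mm: ≤ 22 mm — Resistant
Imipenem (25 mm) ≥ 17 mm ⇒ S
Levofloxacin: 19 mm is ≥ 18 mm ⇒ S
Piperacillin-tazobactam 18 mm: in 18–20 mm — intermediate
Azithromycin 15 mm: ≤ 21 mm — Resistant
Ciprofloxacin: 17 mm is ≤ 22 mm — Resistant
Tetracycline 18 mm: ≤ 21 mm — R
Nafcillin 23 mm: in 23–26 mm → intermediate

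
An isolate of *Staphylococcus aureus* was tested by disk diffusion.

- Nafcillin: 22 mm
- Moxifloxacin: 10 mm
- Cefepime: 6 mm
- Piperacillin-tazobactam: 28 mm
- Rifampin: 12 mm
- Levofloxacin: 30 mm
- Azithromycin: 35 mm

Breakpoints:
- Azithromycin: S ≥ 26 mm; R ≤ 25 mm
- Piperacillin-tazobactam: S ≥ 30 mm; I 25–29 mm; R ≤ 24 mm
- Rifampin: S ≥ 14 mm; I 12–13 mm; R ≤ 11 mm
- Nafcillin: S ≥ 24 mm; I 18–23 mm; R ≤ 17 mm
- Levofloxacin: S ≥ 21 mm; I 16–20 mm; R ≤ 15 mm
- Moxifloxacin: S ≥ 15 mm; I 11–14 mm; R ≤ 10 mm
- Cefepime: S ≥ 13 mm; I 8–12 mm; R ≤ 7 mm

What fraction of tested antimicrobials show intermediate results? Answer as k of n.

3 of 7

Nafcillin: 22 mm is in 18–23 mm → intermediate
Moxifloxacin (10 mm) ≤ 10 mm → Resistant
Cefepime (6 mm) ≤ 7 mm ⇒ resistant
Piperacillin-tazobactam 28 mm: in 25–29 mm — Intermediate
Rifampin (12 mm) in 12–13 mm → intermediate
Levofloxacin: 30 mm is ≥ 21 mm → Susceptible
Azithromycin 35 mm: ≥ 26 mm → Susceptible
Intermediate: 3/7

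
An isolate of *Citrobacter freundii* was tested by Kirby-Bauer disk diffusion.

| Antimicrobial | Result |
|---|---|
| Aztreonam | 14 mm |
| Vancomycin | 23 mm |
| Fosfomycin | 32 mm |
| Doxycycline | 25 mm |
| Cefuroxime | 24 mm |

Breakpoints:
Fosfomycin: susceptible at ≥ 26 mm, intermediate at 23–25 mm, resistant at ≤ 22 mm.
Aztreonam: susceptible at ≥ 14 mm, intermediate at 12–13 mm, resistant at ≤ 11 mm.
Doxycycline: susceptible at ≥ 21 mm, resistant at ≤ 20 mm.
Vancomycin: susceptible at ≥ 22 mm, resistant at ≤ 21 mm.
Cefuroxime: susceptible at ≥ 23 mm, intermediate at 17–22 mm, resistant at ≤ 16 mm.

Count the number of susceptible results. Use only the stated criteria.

Aztreonam: 14 mm is ≥ 14 mm → susceptible
Vancomycin (23 mm) ≥ 22 mm ⇒ S
Fosfomycin: 32 mm is ≥ 26 mm → Susceptible
Doxycycline (25 mm) ≥ 21 mm — susceptible
Cefuroxime: 24 mm is ≥ 23 mm → S
Susceptible: 5

5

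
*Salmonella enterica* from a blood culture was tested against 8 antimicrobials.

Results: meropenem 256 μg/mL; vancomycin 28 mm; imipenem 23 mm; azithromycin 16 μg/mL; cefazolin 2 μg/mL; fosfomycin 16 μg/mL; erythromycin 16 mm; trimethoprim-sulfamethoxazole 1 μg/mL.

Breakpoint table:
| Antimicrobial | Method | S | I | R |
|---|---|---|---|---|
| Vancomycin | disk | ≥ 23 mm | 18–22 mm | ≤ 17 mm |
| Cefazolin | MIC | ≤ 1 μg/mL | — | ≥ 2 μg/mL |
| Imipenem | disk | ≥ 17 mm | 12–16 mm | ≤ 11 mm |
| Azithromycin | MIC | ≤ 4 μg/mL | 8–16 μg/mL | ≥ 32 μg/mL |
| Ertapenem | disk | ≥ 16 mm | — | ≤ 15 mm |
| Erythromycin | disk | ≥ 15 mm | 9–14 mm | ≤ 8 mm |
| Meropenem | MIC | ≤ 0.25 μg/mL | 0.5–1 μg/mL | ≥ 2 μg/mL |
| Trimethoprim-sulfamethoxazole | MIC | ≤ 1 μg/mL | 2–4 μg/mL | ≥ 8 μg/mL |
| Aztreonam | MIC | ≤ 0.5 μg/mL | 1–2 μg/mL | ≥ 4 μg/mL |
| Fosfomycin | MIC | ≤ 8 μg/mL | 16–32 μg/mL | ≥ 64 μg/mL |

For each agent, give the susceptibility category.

R, S, S, I, R, I, S, S

Meropenem: 256 μg/mL is ≥ 2 μg/mL — Resistant
Vancomycin 28 mm: ≥ 23 mm ⇒ susceptible
Imipenem 23 mm: ≥ 17 mm ⇒ susceptible
Azithromycin 16 μg/mL: in 8–16 μg/mL ⇒ I
Cefazolin (2 μg/mL) ≥ 2 μg/mL → Resistant
Fosfomycin 16 μg/mL: in 16–32 μg/mL ⇒ Intermediate
Erythromycin (16 mm) ≥ 15 mm — Susceptible
Trimethoprim-sulfamethoxazole 1 μg/mL: ≤ 1 μg/mL — susceptible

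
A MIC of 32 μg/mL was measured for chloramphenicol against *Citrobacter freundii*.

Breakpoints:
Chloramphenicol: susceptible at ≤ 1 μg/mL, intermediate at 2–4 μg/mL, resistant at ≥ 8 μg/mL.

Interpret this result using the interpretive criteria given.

R

Chloramphenicol (32 μg/mL) ≥ 8 μg/mL — Resistant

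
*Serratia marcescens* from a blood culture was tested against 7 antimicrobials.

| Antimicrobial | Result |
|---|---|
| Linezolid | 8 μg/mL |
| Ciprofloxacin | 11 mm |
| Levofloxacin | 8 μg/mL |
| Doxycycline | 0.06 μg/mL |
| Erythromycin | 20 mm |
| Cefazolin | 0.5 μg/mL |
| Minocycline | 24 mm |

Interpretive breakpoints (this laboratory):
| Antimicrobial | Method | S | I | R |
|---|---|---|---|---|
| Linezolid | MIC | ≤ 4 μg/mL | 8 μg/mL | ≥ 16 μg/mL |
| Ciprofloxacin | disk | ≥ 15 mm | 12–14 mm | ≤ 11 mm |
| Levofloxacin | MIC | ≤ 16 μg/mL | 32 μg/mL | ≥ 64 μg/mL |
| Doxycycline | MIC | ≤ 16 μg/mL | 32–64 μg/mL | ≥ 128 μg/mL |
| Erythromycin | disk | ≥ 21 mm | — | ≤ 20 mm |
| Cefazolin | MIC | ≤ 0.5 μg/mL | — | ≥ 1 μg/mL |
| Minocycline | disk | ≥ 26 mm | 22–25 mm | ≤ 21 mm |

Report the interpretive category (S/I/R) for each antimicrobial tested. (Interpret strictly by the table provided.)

Linezolid (8 μg/mL) = 8 μg/mL — Intermediate
Ciprofloxacin: 11 mm is ≤ 11 mm ⇒ R
Levofloxacin: 8 μg/mL is ≤ 16 μg/mL ⇒ Susceptible
Doxycycline 0.06 μg/mL: ≤ 16 μg/mL → S
Erythromycin (20 mm) ≤ 20 mm → Resistant
Cefazolin 0.5 μg/mL: ≤ 0.5 μg/mL — Susceptible
Minocycline (24 mm) in 22–25 mm → intermediate

I, R, S, S, R, S, I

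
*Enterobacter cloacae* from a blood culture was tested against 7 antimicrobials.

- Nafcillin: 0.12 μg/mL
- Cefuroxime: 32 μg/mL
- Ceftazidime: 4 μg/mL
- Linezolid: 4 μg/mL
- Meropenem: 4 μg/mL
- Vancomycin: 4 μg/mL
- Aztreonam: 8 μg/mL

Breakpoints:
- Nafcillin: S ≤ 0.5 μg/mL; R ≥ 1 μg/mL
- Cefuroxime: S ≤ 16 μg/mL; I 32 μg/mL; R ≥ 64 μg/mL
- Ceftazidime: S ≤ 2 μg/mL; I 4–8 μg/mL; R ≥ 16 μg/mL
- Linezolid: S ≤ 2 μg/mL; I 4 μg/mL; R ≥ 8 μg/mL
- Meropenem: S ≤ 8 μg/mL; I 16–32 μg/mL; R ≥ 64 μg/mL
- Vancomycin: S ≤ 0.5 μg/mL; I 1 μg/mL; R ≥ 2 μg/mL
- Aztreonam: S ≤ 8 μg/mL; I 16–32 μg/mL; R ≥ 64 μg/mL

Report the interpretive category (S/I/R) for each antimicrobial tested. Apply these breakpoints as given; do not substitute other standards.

S, I, I, I, S, R, S

Nafcillin 0.12 μg/mL: ≤ 0.5 μg/mL ⇒ S
Cefuroxime: 32 μg/mL is = 32 μg/mL — Intermediate
Ceftazidime 4 μg/mL: in 4–8 μg/mL — Intermediate
Linezolid (4 μg/mL) = 4 μg/mL — intermediate
Meropenem (4 μg/mL) ≤ 8 μg/mL → Susceptible
Vancomycin: 4 μg/mL is ≥ 2 μg/mL — R
Aztreonam: 8 μg/mL is ≤ 8 μg/mL — S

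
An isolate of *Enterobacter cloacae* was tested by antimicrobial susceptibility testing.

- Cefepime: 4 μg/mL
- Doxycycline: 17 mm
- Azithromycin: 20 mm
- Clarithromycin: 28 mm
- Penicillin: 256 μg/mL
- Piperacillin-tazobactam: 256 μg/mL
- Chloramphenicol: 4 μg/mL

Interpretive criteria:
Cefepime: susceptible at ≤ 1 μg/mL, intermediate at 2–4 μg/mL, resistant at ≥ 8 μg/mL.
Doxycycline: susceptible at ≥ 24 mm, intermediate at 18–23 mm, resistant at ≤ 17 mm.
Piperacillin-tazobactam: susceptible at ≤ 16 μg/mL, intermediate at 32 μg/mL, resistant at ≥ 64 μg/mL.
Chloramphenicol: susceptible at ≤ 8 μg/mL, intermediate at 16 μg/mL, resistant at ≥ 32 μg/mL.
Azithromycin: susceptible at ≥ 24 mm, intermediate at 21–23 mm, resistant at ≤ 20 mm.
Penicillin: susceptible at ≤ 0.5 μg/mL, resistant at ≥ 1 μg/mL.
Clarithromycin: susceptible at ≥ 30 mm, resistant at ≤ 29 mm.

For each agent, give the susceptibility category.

Cefepime (4 μg/mL) in 2–4 μg/mL ⇒ intermediate
Doxycycline (17 mm) ≤ 17 mm → Resistant
Azithromycin (20 mm) ≤ 20 mm ⇒ Resistant
Clarithromycin (28 mm) ≤ 29 mm → Resistant
Penicillin: 256 μg/mL is ≥ 1 μg/mL ⇒ Resistant
Piperacillin-tazobactam: 256 μg/mL is ≥ 64 μg/mL → resistant
Chloramphenicol (4 μg/mL) ≤ 8 μg/mL → susceptible

I, R, R, R, R, R, S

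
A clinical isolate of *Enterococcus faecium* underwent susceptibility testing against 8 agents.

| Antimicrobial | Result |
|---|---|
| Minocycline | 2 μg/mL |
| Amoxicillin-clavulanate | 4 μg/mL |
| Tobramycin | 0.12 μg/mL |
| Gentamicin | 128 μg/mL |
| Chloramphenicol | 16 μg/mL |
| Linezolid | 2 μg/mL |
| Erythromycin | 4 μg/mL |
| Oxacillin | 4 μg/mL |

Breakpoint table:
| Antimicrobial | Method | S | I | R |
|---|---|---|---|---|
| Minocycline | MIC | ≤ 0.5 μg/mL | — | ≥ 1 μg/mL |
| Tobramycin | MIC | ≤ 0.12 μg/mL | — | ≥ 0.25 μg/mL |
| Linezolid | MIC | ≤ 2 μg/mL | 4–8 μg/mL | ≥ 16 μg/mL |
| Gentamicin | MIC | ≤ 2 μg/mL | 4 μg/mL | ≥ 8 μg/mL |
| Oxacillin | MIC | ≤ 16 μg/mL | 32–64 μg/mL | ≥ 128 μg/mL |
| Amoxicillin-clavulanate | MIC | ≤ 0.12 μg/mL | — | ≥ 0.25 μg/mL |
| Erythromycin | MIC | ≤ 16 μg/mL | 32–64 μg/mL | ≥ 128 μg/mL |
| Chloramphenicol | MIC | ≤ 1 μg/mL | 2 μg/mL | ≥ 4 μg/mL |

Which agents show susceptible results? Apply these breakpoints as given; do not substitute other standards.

tobramycin, linezolid, erythromycin, oxacillin

Minocycline (2 μg/mL) ≥ 1 μg/mL ⇒ resistant
Amoxicillin-clavulanate 4 μg/mL: ≥ 0.25 μg/mL ⇒ R
Tobramycin (0.12 μg/mL) ≤ 0.12 μg/mL ⇒ Susceptible
Gentamicin 128 μg/mL: ≥ 8 μg/mL — resistant
Chloramphenicol (16 μg/mL) ≥ 4 μg/mL — Resistant
Linezolid 2 μg/mL: ≤ 2 μg/mL — S
Erythromycin: 4 μg/mL is ≤ 16 μg/mL → Susceptible
Oxacillin 4 μg/mL: ≤ 16 μg/mL ⇒ susceptible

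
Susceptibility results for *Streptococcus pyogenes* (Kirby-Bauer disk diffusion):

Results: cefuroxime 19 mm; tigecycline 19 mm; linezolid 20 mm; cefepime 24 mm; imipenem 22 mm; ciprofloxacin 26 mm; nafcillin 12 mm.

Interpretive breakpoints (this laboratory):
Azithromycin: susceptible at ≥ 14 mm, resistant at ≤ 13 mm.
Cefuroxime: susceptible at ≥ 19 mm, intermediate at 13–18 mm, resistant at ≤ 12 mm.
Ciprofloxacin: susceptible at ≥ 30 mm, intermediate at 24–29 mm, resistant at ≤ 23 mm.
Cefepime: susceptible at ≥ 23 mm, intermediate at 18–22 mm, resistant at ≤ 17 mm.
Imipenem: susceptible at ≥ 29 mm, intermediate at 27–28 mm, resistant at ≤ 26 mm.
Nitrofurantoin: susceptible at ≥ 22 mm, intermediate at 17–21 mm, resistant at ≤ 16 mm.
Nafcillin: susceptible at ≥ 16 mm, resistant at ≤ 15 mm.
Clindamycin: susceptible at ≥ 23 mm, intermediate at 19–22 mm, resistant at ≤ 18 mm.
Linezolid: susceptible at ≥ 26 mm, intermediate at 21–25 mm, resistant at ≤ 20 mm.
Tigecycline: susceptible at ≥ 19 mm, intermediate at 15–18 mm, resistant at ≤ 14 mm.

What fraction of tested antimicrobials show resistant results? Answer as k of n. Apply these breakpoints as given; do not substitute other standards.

3 of 7

Cefuroxime 19 mm: ≥ 19 mm ⇒ susceptible
Tigecycline (19 mm) ≥ 19 mm → Susceptible
Linezolid (20 mm) ≤ 20 mm → resistant
Cefepime (24 mm) ≥ 23 mm ⇒ S
Imipenem: 22 mm is ≤ 26 mm ⇒ Resistant
Ciprofloxacin 26 mm: in 24–29 mm → I
Nafcillin (12 mm) ≤ 15 mm → Resistant
Resistant: 3/7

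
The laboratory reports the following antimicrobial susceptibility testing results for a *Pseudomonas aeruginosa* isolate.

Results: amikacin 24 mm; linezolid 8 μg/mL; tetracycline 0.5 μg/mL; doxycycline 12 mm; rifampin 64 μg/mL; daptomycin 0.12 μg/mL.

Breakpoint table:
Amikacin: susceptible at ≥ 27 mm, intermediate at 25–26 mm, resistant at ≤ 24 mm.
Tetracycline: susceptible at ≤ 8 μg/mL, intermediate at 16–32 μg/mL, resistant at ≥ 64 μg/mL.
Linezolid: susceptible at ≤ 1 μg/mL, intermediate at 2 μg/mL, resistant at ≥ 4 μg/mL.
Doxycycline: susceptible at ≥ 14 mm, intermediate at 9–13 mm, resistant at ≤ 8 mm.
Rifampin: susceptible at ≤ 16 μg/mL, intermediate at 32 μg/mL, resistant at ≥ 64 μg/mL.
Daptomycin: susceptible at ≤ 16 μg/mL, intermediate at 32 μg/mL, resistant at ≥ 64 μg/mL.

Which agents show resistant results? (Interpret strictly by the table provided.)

Amikacin 24 mm: ≤ 24 mm ⇒ R
Linezolid: 8 μg/mL is ≥ 4 μg/mL ⇒ R
Tetracycline 0.5 μg/mL: ≤ 8 μg/mL ⇒ susceptible
Doxycycline (12 mm) in 9–13 mm — Intermediate
Rifampin: 64 μg/mL is ≥ 64 μg/mL — resistant
Daptomycin: 0.12 μg/mL is ≤ 16 μg/mL → susceptible

amikacin, linezolid, rifampin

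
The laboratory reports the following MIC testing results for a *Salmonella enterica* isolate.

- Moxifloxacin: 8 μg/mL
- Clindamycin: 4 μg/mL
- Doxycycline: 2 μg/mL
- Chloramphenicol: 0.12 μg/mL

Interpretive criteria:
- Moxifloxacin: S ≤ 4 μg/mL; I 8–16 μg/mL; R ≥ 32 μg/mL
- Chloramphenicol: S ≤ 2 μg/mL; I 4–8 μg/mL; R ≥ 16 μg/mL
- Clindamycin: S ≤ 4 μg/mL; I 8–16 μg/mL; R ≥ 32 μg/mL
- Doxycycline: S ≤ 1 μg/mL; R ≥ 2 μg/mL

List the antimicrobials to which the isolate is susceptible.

Moxifloxacin 8 μg/mL: in 8–16 μg/mL — I
Clindamycin (4 μg/mL) ≤ 4 μg/mL — S
Doxycycline: 2 μg/mL is ≥ 2 μg/mL → R
Chloramphenicol (0.12 μg/mL) ≤ 2 μg/mL — susceptible

clindamycin, chloramphenicol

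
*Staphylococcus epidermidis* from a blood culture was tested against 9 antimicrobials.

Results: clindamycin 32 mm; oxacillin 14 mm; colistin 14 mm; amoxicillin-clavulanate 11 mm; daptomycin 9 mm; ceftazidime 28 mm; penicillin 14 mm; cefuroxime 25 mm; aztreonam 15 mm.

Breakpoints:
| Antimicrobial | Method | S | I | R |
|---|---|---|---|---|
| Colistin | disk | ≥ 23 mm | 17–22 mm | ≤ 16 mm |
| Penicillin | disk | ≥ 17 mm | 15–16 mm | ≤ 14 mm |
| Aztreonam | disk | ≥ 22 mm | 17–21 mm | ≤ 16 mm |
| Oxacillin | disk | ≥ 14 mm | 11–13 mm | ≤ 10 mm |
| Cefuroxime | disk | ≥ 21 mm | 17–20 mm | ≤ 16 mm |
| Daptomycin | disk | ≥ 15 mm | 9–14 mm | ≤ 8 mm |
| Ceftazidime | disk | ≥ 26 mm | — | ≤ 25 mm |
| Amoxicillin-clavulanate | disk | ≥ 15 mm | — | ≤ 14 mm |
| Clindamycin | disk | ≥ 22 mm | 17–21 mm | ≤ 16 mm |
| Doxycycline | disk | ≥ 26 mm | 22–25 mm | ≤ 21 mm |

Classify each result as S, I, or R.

Clindamycin (32 mm) ≥ 22 mm — Susceptible
Oxacillin: 14 mm is ≥ 14 mm ⇒ susceptible
Colistin (14 mm) ≤ 16 mm ⇒ R
Amoxicillin-clavulanate: 11 mm is ≤ 14 mm — Resistant
Daptomycin (9 mm) in 9–14 mm → I
Ceftazidime (28 mm) ≥ 26 mm → susceptible
Penicillin (14 mm) ≤ 14 mm — R
Cefuroxime (25 mm) ≥ 21 mm ⇒ S
Aztreonam (15 mm) ≤ 16 mm ⇒ Resistant

S, S, R, R, I, S, R, S, R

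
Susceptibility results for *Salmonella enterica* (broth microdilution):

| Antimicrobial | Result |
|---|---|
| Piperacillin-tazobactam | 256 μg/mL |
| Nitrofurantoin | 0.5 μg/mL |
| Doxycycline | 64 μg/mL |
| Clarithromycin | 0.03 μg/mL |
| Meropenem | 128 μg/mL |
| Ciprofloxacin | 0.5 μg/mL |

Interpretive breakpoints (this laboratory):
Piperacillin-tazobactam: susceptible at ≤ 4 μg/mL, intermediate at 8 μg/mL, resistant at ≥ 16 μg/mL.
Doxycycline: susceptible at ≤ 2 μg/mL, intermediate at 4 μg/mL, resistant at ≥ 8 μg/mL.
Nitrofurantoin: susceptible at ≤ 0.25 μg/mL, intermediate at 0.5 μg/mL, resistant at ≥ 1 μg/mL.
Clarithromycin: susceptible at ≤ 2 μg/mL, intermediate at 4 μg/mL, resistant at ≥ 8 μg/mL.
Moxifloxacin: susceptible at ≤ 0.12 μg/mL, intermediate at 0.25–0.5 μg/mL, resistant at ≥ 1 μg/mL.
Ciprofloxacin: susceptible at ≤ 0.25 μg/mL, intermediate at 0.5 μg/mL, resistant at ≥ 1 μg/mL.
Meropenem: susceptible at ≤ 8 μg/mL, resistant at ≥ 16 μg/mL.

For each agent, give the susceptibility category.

Piperacillin-tazobactam (256 μg/mL) ≥ 16 μg/mL → resistant
Nitrofurantoin 0.5 μg/mL: = 0.5 μg/mL → intermediate
Doxycycline: 64 μg/mL is ≥ 8 μg/mL — Resistant
Clarithromycin (0.03 μg/mL) ≤ 2 μg/mL → S
Meropenem: 128 μg/mL is ≥ 16 μg/mL → resistant
Ciprofloxacin 0.5 μg/mL: = 0.5 μg/mL — Intermediate

R, I, R, S, R, I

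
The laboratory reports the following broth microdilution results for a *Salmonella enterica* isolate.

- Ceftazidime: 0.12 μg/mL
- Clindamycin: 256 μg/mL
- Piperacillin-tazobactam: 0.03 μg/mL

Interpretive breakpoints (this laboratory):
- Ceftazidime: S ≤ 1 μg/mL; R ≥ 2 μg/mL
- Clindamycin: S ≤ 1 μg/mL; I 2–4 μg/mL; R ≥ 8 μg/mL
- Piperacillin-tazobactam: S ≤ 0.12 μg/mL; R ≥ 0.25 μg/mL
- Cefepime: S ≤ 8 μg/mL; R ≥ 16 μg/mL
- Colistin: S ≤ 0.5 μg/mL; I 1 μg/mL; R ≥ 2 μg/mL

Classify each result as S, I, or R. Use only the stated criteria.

S, R, S

Ceftazidime 0.12 μg/mL: ≤ 1 μg/mL → S
Clindamycin (256 μg/mL) ≥ 8 μg/mL → resistant
Piperacillin-tazobactam 0.03 μg/mL: ≤ 0.12 μg/mL — S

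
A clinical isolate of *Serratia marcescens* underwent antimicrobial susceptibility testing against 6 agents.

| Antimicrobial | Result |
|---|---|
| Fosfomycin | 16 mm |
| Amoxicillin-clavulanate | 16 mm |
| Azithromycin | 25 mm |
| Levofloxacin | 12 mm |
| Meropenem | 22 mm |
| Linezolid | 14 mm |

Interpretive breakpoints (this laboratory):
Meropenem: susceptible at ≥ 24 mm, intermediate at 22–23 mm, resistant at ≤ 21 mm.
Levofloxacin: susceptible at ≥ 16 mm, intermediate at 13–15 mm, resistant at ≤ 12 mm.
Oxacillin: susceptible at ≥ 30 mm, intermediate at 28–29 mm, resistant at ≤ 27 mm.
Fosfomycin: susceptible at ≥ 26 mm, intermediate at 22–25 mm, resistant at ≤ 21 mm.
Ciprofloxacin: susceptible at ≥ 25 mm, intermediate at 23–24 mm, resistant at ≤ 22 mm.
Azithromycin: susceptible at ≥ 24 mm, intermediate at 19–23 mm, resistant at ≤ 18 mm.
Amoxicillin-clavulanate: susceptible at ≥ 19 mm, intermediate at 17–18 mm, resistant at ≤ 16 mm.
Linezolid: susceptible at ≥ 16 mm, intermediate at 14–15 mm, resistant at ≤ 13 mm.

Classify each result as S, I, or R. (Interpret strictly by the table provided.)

Fosfomycin: 16 mm is ≤ 21 mm → R
Amoxicillin-clavulanate (16 mm) ≤ 16 mm — R
Azithromycin (25 mm) ≥ 24 mm → Susceptible
Levofloxacin 12 mm: ≤ 12 mm → Resistant
Meropenem (22 mm) in 22–23 mm ⇒ intermediate
Linezolid 14 mm: in 14–15 mm → I

R, R, S, R, I, I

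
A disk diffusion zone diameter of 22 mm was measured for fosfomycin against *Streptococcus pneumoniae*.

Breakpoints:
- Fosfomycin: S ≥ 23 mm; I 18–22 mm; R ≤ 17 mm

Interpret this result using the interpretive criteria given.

Fosfomycin 22 mm: in 18–22 mm ⇒ I

I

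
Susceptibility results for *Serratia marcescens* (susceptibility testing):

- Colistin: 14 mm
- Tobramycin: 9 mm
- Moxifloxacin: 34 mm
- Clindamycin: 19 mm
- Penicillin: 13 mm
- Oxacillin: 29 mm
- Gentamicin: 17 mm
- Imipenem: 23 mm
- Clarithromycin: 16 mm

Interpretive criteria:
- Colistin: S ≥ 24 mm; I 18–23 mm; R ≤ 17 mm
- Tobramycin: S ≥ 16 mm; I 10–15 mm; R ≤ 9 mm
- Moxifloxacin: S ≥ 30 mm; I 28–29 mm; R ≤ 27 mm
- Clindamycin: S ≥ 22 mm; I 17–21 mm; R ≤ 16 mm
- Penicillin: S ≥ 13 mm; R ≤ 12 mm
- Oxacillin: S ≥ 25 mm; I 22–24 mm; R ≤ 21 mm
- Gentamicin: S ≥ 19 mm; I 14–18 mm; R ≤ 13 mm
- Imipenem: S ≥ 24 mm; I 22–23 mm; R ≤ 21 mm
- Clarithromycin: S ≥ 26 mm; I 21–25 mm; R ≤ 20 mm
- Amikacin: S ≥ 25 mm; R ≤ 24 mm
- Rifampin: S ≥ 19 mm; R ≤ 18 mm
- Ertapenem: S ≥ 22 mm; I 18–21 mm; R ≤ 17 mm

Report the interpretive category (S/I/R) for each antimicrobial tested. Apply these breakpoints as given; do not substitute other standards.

Colistin 14 mm: ≤ 17 mm ⇒ R
Tobramycin 9 mm: ≤ 9 mm ⇒ Resistant
Moxifloxacin: 34 mm is ≥ 30 mm → S
Clindamycin 19 mm: in 17–21 mm — I
Penicillin (13 mm) ≥ 13 mm ⇒ S
Oxacillin: 29 mm is ≥ 25 mm ⇒ susceptible
Gentamicin (17 mm) in 14–18 mm → intermediate
Imipenem 23 mm: in 22–23 mm ⇒ I
Clarithromycin (16 mm) ≤ 20 mm ⇒ Resistant

R, R, S, I, S, S, I, I, R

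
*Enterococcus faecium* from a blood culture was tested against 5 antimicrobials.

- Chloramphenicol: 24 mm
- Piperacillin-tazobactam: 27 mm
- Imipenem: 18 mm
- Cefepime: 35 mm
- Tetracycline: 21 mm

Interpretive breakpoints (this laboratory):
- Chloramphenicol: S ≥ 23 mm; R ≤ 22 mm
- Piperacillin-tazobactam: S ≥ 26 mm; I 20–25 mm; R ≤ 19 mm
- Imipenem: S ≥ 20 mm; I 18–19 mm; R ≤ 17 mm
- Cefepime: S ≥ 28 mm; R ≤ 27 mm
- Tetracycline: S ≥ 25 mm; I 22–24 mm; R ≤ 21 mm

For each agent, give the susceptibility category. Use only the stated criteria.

S, S, I, S, R

Chloramphenicol (24 mm) ≥ 23 mm ⇒ S
Piperacillin-tazobactam: 27 mm is ≥ 26 mm ⇒ susceptible
Imipenem 18 mm: in 18–19 mm — I
Cefepime (35 mm) ≥ 28 mm ⇒ Susceptible
Tetracycline: 21 mm is ≤ 21 mm ⇒ Resistant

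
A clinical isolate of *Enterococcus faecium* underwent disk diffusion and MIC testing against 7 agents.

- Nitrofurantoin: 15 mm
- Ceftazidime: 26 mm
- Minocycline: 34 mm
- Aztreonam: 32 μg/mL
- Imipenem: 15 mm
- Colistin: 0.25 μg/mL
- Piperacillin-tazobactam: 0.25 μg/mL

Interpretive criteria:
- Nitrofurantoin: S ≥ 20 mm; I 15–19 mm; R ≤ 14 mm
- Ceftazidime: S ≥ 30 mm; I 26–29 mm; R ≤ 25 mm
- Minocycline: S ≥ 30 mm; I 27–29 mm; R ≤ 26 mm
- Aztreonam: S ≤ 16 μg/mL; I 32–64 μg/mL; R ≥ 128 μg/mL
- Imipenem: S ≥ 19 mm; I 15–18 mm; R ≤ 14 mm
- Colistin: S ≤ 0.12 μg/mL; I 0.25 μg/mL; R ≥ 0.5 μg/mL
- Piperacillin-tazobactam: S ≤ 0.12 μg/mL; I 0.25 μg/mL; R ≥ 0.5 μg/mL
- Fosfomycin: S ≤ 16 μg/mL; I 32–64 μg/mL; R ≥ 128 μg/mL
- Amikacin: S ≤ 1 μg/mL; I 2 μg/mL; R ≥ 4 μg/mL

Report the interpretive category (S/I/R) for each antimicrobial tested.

I, I, S, I, I, I, I

Nitrofurantoin (15 mm) in 15–19 mm → intermediate
Ceftazidime 26 mm: in 26–29 mm — I
Minocycline 34 mm: ≥ 30 mm → S
Aztreonam 32 μg/mL: in 32–64 μg/mL — Intermediate
Imipenem: 15 mm is in 15–18 mm — Intermediate
Colistin: 0.25 μg/mL is = 0.25 μg/mL — intermediate
Piperacillin-tazobactam 0.25 μg/mL: = 0.25 μg/mL ⇒ I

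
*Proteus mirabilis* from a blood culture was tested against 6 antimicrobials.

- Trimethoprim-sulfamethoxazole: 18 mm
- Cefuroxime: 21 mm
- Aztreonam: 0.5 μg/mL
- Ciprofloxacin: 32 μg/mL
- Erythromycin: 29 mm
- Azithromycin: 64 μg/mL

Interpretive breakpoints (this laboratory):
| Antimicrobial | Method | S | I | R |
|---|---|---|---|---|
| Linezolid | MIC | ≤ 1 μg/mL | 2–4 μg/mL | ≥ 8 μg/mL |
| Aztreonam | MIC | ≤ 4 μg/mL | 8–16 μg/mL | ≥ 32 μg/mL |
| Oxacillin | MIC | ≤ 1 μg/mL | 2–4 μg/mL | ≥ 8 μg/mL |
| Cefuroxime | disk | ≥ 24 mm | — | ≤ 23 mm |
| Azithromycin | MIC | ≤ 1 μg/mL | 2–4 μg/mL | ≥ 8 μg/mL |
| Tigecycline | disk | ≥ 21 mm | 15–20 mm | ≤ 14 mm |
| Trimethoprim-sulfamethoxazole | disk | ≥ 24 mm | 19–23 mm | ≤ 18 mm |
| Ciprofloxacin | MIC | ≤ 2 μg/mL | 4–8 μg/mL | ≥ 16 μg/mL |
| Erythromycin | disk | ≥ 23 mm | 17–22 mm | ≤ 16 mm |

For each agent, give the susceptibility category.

Trimethoprim-sulfamethoxazole (18 mm) ≤ 18 mm ⇒ Resistant
Cefuroxime 21 mm: ≤ 23 mm ⇒ Resistant
Aztreonam 0.5 μg/mL: ≤ 4 μg/mL → Susceptible
Ciprofloxacin: 32 μg/mL is ≥ 16 μg/mL — R
Erythromycin (29 mm) ≥ 23 mm ⇒ susceptible
Azithromycin 64 μg/mL: ≥ 8 μg/mL → R

R, R, S, R, S, R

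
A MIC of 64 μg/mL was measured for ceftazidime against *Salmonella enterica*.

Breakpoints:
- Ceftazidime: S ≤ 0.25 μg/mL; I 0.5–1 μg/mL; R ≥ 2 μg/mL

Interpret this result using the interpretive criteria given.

R

Ceftazidime (64 μg/mL) ≥ 2 μg/mL → Resistant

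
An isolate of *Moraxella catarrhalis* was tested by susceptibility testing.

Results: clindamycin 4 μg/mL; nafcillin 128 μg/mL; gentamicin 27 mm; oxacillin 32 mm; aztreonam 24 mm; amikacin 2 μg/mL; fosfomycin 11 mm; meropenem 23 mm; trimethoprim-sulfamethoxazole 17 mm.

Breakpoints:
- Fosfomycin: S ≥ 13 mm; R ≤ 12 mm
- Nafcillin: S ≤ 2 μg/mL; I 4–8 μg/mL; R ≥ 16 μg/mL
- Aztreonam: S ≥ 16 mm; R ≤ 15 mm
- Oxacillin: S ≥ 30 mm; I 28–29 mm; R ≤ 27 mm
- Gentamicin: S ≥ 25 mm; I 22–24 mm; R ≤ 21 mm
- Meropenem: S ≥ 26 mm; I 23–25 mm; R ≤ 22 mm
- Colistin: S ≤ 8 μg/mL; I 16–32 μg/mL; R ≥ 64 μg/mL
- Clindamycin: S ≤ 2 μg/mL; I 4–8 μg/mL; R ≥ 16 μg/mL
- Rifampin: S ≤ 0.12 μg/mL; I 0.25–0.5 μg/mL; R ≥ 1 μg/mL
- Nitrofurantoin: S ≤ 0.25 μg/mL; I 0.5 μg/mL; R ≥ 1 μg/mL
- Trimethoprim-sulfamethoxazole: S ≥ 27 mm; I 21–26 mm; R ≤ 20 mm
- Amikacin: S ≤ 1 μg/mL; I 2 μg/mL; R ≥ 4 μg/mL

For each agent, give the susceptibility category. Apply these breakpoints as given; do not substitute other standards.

Clindamycin 4 μg/mL: in 4–8 μg/mL ⇒ I
Nafcillin 128 μg/mL: ≥ 16 μg/mL ⇒ Resistant
Gentamicin: 27 mm is ≥ 25 mm — Susceptible
Oxacillin: 32 mm is ≥ 30 mm → S
Aztreonam (24 mm) ≥ 16 mm → susceptible
Amikacin 2 μg/mL: = 2 μg/mL ⇒ intermediate
Fosfomycin 11 mm: ≤ 12 mm → R
Meropenem 23 mm: in 23–25 mm ⇒ Intermediate
Trimethoprim-sulfamethoxazole: 17 mm is ≤ 20 mm ⇒ resistant

I, R, S, S, S, I, R, I, R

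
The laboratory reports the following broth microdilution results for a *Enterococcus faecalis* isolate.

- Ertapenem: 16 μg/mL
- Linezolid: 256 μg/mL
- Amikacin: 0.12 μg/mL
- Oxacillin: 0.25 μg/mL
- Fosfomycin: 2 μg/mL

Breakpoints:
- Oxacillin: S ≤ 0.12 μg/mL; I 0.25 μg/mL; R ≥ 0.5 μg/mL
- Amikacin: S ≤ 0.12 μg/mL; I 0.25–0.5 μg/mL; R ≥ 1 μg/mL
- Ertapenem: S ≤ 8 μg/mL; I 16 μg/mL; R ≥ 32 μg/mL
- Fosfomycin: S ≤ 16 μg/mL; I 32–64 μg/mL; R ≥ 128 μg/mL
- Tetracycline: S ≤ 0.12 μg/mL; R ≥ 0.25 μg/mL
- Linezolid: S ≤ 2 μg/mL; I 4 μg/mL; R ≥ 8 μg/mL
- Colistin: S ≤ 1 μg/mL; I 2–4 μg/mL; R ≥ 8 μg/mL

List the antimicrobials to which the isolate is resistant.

linezolid

Ertapenem 16 μg/mL: = 16 μg/mL → I
Linezolid: 256 μg/mL is ≥ 8 μg/mL — R
Amikacin (0.12 μg/mL) ≤ 0.12 μg/mL ⇒ S
Oxacillin (0.25 μg/mL) = 0.25 μg/mL — intermediate
Fosfomycin 2 μg/mL: ≤ 16 μg/mL — S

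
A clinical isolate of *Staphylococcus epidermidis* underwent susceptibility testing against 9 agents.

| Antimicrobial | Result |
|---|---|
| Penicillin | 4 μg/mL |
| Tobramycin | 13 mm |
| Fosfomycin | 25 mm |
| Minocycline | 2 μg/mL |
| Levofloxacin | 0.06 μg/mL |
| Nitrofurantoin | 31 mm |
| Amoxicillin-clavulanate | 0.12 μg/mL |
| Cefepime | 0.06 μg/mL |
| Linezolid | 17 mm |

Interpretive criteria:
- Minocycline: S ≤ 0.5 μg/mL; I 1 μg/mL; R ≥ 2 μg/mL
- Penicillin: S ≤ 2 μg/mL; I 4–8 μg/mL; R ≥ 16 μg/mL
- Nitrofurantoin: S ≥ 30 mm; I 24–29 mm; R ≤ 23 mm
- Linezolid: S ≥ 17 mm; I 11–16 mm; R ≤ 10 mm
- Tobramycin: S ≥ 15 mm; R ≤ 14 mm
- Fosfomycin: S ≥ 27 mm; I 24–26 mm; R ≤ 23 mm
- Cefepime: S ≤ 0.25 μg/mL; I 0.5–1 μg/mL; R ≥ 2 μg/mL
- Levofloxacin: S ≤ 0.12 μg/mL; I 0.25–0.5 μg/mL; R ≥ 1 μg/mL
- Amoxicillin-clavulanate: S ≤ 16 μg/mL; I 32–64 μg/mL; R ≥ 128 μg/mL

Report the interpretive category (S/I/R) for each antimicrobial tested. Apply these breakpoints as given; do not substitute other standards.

Penicillin 4 μg/mL: in 4–8 μg/mL ⇒ I
Tobramycin (13 mm) ≤ 14 mm → R
Fosfomycin (25 mm) in 24–26 mm → Intermediate
Minocycline: 2 μg/mL is ≥ 2 μg/mL — Resistant
Levofloxacin 0.06 μg/mL: ≤ 0.12 μg/mL ⇒ susceptible
Nitrofurantoin 31 mm: ≥ 30 mm — Susceptible
Amoxicillin-clavulanate (0.12 μg/mL) ≤ 16 μg/mL — S
Cefepime: 0.06 μg/mL is ≤ 0.25 μg/mL → susceptible
Linezolid 17 mm: ≥ 17 mm — Susceptible

I, R, I, R, S, S, S, S, S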